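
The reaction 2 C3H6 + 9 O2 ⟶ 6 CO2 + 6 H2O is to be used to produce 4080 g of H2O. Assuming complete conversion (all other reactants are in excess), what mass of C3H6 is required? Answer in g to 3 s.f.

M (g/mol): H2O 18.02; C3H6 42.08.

n(H2O) = 4080 / 18.02 = 226.4 mol
n(C3H6) = (2/6) × 226.4 = 75.47 mol
mass = 75.47 × 42.08 = 3176 g

3180 g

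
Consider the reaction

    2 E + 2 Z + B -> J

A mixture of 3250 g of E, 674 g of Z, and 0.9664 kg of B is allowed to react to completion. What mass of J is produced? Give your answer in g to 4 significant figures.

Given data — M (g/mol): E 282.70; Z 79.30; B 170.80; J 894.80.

3803 g

n(E) = 3250 / 282.70 = 11.50 mol
n(Z) = 674.0 / 79.30 = 8.499 mol
n(B) = 0.9664×1000 / 170.80 = 5.658 mol
n/ν for E = 11.50/2 = 5.750
n/ν for Z = 8.499/2 = 4.250
n/ν for B = 5.658/1 = 5.658
Smallest n/ν is Z → limiting reagent.
n(J) = (1/2) × 8.499 = 4.250 mol
mass = 4.250 × 894.80 = 3803 g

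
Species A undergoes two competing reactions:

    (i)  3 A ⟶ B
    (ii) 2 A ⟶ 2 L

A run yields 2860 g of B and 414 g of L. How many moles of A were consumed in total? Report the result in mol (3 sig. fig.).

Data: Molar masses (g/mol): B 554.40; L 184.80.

n(B) = 2860 / 554.40 = 5.159 mol
n(L) = 414 / 184.80 = 2.240 mol
n(A) via (i) = (3/1)×5.159 = 15.48 mol
n(A) via (ii) = (2/2)×2.240 = 2.240 mol
total n(A) = 15.48 + 2.240 = 17.72 mol

17.7 mol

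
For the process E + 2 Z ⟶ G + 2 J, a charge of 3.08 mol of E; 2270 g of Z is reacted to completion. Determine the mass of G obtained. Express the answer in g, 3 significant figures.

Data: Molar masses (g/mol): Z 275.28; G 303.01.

n(E) = 3.080 mol
n(Z) = 2270 / 275.28 = 8.246 mol
n/ν for E = 3.080/1 = 3.080
n/ν for Z = 8.246/2 = 4.123
Smallest n/ν is E → limiting reagent.
n(G) = (1/1) × 3.080 = 3.080 mol
mass = 3.080 × 303.01 = 933.3 g

933 g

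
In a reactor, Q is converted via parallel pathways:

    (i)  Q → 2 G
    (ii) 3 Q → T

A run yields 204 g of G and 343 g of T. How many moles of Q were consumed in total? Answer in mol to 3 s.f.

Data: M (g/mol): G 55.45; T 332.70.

4.93 mol

n(G) = 204 / 55.45 = 3.679 mol
n(T) = 343 / 332.70 = 1.031 mol
n(Q) via (i) = (1/2)×3.679 = 1.840 mol
n(Q) via (ii) = (3/1)×1.031 = 3.093 mol
total n(Q) = 1.840 + 3.093 = 4.933 mol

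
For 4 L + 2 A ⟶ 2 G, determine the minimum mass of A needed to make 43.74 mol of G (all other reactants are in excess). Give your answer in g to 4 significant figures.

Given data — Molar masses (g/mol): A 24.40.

n(G) = 43.74 mol
n(A) = (2/2) × 43.74 = 43.74 mol
mass = 43.74 × 24.40 = 1067 g

1067 g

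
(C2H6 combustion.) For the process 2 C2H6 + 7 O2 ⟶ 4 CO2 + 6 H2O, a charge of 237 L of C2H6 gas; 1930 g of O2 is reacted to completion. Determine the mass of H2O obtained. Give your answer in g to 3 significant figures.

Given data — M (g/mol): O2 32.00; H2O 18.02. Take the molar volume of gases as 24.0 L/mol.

n(C2H6) = 237.0 / 24.0 = 9.875 mol
n(O2) = 1930 / 32.00 = 60.31 mol
n/ν for C2H6 = 9.875/2 = 4.938
n/ν for O2 = 60.31/7 = 8.616
Smallest n/ν is C2H6 → limiting reagent.
n(H2O) = (6/2) × 9.875 = 29.63 mol
mass = 29.63 × 18.02 = 533.9 g

534 g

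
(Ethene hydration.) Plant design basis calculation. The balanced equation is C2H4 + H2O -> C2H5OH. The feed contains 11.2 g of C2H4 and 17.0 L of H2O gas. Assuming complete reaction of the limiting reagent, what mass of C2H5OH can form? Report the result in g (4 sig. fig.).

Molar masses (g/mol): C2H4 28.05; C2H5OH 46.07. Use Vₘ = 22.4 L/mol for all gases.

n(C2H4) = 11.20 / 28.05 = 0.3993 mol
n(H2O) = 17.00 / 22.4 = 0.7589 mol
n/ν for C2H4 = 0.3993/1 = 0.3993
n/ν for H2O = 0.7589/1 = 0.7589
Smallest n/ν is C2H4 → limiting reagent.
n(C2H5OH) = (1/1) × 0.3993 = 0.3993 mol
mass = 0.3993 × 46.07 = 18.40 g

18.40 g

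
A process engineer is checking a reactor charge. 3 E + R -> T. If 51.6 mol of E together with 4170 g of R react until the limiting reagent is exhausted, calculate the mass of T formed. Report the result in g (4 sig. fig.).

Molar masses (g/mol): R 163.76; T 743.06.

n(E) = 51.60 mol
n(R) = 4170 / 163.76 = 25.46 mol
n/ν → E: 17.20, R: 25.46; E is limiting.
n(T) = (1/3) × 51.60 = 17.20 mol
mass = 17.20 × 743.06 = 12780 g

12780 g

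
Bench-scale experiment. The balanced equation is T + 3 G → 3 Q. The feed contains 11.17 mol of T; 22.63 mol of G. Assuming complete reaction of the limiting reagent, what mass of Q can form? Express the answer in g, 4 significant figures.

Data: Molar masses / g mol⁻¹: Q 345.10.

7810 g

n(T) = 11.17 mol
n(G) = 22.63 mol
n/ν for T = 11.17/1 = 11.17
n/ν for G = 22.63/3 = 7.543
Smallest n/ν is G → limiting reagent.
n(Q) = (3/3) × 22.63 = 22.63 mol
mass = 22.63 × 345.10 = 7810 g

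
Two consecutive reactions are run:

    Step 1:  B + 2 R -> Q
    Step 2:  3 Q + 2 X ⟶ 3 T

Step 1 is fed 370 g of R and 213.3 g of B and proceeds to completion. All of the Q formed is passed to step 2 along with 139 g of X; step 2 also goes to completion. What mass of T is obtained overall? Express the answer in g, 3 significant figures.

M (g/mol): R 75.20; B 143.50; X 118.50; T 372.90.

554 g

Step 1:
n(R) = 370.0 / 75.20 = 4.920 mol
n(B) = 213.3 / 143.50 = 1.486 mol
n/ν for R = 4.920/2 = 2.460
n/ν for B = 1.486/1 = 1.486
Smallest n/ν is B → limiting reagent.
n(Q) produced = (1/1) × 1.486 = 1.486 mol
Step 2:
n(Q) available = 1.486 mol
n(X) = 139.0 / 118.50 = 1.173 mol
n/ν for Q = 1.486/3 = 0.4953
n/ν for X = 1.173/2 = 0.5865
Smallest n/ν is Q → limiting reagent.
n(T) = (3/3) × 1.486 = 1.486 mol
mass = 1.486 × 372.90 = 554.1 g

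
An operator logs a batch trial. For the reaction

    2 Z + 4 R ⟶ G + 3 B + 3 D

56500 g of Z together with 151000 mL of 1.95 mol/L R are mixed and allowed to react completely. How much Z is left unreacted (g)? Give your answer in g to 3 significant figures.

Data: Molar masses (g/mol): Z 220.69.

n(Z) = 56500 / 220.69 = 256.0 mol
n(R) = 1.95 × 151000/1000 = 294.5 mol
n/ν for Z = 256.0/2 = 128.0
n/ν for R = 294.5/4 = 73.63
Smallest n/ν is R → limiting reagent.
Z consumed = (2/4) × 294.5 = 147.3 mol
Z remaining = 256.0 − 147.3 = 108.7 mol
mass = 108.7 × 220.69 = 23990 g

24000 g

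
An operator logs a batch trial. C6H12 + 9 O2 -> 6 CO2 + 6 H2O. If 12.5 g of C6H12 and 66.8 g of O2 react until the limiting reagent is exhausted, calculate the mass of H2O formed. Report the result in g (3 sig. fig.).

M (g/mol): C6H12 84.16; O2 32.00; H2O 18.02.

16.1 g

n(C6H12) = 12.50 / 84.16 = 0.1485 mol
n(O2) = 66.80 / 32.00 = 2.088 mol
n/ν → C6H12: 0.1485, O2: 0.2320; C6H12 is limiting.
n(H2O) = (6/1) × 0.1485 = 0.8910 mol
mass = 0.8910 × 18.02 = 16.06 g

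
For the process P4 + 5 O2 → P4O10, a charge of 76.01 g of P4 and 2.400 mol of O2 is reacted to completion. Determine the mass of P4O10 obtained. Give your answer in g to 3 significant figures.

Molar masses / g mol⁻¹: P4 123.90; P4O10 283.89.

n(P4) = 76.01 / 123.90 = 0.6135 mol
n(O2) = 2.400 mol
n/ν → P4: 0.6135, O2: 0.4800; O2 is limiting.
n(P4O10) = (1/5) × 2.400 = 0.4800 mol
mass = 0.4800 × 283.89 = 136.3 g

136 g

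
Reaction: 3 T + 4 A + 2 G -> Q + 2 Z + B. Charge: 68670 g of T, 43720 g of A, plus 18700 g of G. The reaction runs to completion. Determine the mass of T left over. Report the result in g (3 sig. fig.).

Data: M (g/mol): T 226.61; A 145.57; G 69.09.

17600 g

n(T) = 68670 / 226.61 = 303.0 mol
n(A) = 43720 / 145.57 = 300.3 mol
n(G) = 18700 / 69.09 = 270.7 mol
n/ν → T: 101.0, A: 75.08, G: 135.4; A is limiting.
T consumed = (3/4) × 300.3 = 225.2 mol
T remaining = 303.0 − 225.2 = 77.80 mol
mass = 77.80 × 226.61 = 17630 g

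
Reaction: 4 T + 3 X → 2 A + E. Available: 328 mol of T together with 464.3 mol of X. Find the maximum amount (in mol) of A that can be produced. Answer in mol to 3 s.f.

n(T) = 328.0 mol
n(X) = 464.3 mol
n/ν for T = 328.0/4 = 82.00
n/ν for X = 464.3/3 = 154.8
Smallest n/ν is T → limiting reagent.
n(A) = (2/4) × 328.0 = 164.0 mol

164 mol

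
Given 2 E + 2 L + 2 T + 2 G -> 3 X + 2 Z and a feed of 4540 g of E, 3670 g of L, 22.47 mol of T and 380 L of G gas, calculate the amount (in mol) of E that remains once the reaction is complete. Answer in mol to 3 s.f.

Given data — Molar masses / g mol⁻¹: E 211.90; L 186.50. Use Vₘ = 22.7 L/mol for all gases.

4.69 mol

n(E) = 4540 / 211.90 = 21.43 mol
n(L) = 3670 / 186.50 = 19.68 mol
n(T) = 22.47 mol
n(G) = 380.0 / 22.7 = 16.74 mol
n/ν → E: 10.72, L: 9.840, T: 11.24, G: 8.370; G is limiting.
E consumed = (2/2) × 16.74 = 16.74 mol
E remaining = 21.43 − 16.74 = 4.690 mol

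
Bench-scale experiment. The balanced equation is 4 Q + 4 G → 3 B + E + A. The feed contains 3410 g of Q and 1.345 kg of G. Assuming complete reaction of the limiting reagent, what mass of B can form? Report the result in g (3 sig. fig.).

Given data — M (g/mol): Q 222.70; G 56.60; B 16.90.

n(Q) = 3410 / 222.70 = 15.31 mol
n(G) = 1.345×1000 / 56.60 = 23.76 mol
n/ν for Q = 15.31/4 = 3.828
n/ν for G = 23.76/4 = 5.940
Smallest n/ν is Q → limiting reagent.
n(B) = (3/4) × 15.31 = 11.48 mol
mass = 11.48 × 16.90 = 194.0 g

194 g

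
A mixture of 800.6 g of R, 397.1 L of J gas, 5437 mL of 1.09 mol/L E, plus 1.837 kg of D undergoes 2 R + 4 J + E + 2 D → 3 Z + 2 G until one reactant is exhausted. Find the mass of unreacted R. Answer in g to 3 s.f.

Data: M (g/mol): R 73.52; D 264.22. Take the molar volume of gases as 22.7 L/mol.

n(R) = 800.6 / 73.52 = 10.89 mol
n(J) = 397.1 / 22.7 = 17.49 mol
n(E) = 1.09 × 5437/1000 = 5.926 mol
n(D) = 1.837×1000 / 264.22 = 6.953 mol
n/ν → R: 5.445, J: 4.373, E: 5.926, D: 3.477; D is limiting.
R consumed = (2/2) × 6.953 = 6.953 mol
R remaining = 10.89 − 6.953 = 3.937 mol
mass = 3.937 × 73.52 = 289.4 g

289 g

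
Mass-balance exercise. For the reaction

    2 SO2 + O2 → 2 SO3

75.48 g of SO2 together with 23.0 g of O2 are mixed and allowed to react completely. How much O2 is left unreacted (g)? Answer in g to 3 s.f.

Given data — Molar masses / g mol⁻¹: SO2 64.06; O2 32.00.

4.15 g

n(SO2) = 75.48 / 64.06 = 1.178 mol
n(O2) = 23.00 / 32.00 = 0.7188 mol
n/ν → SO2: 0.5890, O2: 0.7188; SO2 is limiting.
O2 consumed = (1/2) × 1.178 = 0.5890 mol
O2 remaining = 0.7188 − 0.5890 = 0.1298 mol
mass = 0.1298 × 32.00 = 4.154 g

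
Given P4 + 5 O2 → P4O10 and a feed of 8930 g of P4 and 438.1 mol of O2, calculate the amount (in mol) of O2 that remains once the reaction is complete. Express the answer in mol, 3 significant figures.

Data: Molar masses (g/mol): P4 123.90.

77.7 mol

n(P4) = 8930 / 123.90 = 72.07 mol
n(O2) = 438.1 mol
n/ν for P4 = 72.07/1 = 72.07
n/ν for O2 = 438.1/5 = 87.62
Smallest n/ν is P4 → limiting reagent.
O2 consumed = (5/1) × 72.07 = 360.4 mol
O2 remaining = 438.1 − 360.4 = 77.70 mol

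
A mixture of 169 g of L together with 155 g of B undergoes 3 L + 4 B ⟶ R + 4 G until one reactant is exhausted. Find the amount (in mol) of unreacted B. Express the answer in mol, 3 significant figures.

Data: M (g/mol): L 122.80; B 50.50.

n(L) = 169.0 / 122.80 = 1.376 mol
n(B) = 155.0 / 50.50 = 3.069 mol
n/ν → L: 0.4587, B: 0.7673; L is limiting.
B consumed = (4/3) × 1.376 = 1.835 mol
B remaining = 3.069 − 1.835 = 1.234 mol

1.23 mol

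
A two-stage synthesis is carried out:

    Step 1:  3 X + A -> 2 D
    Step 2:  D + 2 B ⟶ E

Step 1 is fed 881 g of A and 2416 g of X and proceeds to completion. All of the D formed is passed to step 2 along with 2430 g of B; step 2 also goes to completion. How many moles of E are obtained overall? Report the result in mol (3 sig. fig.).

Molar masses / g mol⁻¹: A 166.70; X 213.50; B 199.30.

Step 1:
n(A) = 881.0 / 166.70 = 5.285 mol
n(X) = 2416 / 213.50 = 11.32 mol
n/ν for A = 5.285/1 = 5.285
n/ν for X = 11.32/3 = 3.773
Smallest n/ν is X → limiting reagent.
n(D) produced = (2/3) × 11.32 = 7.547 mol
Step 2:
n(D) available = 7.547 mol
n(B) = 2430 / 199.30 = 12.19 mol
n/ν for D = 7.547/1 = 7.547
n/ν for B = 12.19/2 = 6.095
Smallest n/ν is B → limiting reagent.
n(E) = (1/2) × 12.19 = 6.095 mol

6.10 mol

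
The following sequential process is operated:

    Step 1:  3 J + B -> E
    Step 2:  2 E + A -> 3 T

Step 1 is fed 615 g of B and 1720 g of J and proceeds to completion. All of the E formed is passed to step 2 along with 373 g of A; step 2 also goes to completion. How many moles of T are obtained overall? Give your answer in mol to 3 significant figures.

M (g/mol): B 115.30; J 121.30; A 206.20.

5.43 mol

Step 1:
n(B) = 615.0 / 115.30 = 5.334 mol
n(J) = 1720 / 121.30 = 14.18 mol
n/ν for B = 5.334/1 = 5.334
n/ν for J = 14.18/3 = 4.727
Smallest n/ν is J → limiting reagent.
n(E) produced = (1/3) × 14.18 = 4.727 mol
Step 2:
n(E) available = 4.727 mol
n(A) = 373.0 / 206.20 = 1.809 mol
n/ν for E = 4.727/2 = 2.364
n/ν for A = 1.809/1 = 1.809
Smallest n/ν is A → limiting reagent.
n(T) = (3/1) × 1.809 = 5.427 mol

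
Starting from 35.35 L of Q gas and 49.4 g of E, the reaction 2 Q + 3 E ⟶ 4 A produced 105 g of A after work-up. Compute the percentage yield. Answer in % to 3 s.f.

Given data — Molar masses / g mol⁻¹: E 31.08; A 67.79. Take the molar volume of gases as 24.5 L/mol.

73.1 %

n(Q) = 35.35 / 24.5 = 1.443 mol
n(E) = 49.40 / 31.08 = 1.589 mol
n/ν for Q = 1.443/2 = 0.7215
n/ν for E = 1.589/3 = 0.5297
Smallest n/ν is E → limiting reagent.
theoretical n(A) = (4/3) × 1.589 = 2.119 mol → 143.6 g
% yield = 105 / 143.6 × 100 = 73.12 %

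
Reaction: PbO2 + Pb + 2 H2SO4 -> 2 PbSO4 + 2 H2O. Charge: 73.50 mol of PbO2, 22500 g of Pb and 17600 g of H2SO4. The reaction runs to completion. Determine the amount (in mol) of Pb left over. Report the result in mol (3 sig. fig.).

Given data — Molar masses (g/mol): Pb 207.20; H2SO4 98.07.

35.1 mol

n(PbO2) = 73.50 mol
n(Pb) = 22500 / 207.20 = 108.6 mol
n(H2SO4) = 17600 / 98.07 = 179.5 mol
n/ν → PbO2: 73.50, Pb: 108.6, H2SO4: 89.75; PbO2 is limiting.
Pb consumed = (1/1) × 73.50 = 73.50 mol
Pb remaining = 108.6 − 73.50 = 35.10 mol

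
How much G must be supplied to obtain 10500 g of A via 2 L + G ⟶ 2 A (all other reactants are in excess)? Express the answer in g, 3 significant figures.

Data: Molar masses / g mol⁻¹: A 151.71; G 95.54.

n(A) = 10500 / 151.71 = 69.21 mol
n(G) = (1/2) × 69.21 = 34.61 mol
mass = 34.61 × 95.54 = 3307 g

3310 g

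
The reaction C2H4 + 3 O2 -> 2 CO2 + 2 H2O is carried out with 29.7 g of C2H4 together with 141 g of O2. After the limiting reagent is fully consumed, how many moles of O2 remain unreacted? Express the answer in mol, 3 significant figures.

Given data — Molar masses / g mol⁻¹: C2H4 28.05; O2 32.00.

1.23 mol

n(C2H4) = 29.70 / 28.05 = 1.059 mol
n(O2) = 141.0 / 32.00 = 4.406 mol
n/ν for C2H4 = 1.059/1 = 1.059
n/ν for O2 = 4.406/3 = 1.469
Smallest n/ν is C2H4 → limiting reagent.
O2 consumed = (3/1) × 1.059 = 3.177 mol
O2 remaining = 4.406 − 3.177 = 1.229 mol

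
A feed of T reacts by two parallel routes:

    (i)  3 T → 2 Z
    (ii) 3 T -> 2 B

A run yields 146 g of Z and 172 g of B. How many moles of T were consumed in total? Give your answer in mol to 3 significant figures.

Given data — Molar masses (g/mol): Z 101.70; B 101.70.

4.69 mol

n(Z) = 146 / 101.70 = 1.436 mol
n(B) = 172 / 101.70 = 1.691 mol
n(T) via (i) = (3/2)×1.436 = 2.154 mol
n(T) via (ii) = (3/2)×1.691 = 2.537 mol
total n(T) = 2.154 + 2.537 = 4.691 mol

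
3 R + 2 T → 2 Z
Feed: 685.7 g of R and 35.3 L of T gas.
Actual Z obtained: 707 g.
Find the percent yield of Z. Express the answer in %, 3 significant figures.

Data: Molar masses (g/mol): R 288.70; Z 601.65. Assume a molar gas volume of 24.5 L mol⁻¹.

81.6 %

n(R) = 685.7 / 288.70 = 2.375 mol
n(T) = 35.30 / 24.5 = 1.441 mol
n/ν for R = 2.375/3 = 0.7917
n/ν for T = 1.441/2 = 0.7205
Smallest n/ν is T → limiting reagent.
theoretical n(Z) = (2/2) × 1.441 = 1.441 mol → 867.0 g
% yield = 707 / 867.0 × 100 = 81.55 %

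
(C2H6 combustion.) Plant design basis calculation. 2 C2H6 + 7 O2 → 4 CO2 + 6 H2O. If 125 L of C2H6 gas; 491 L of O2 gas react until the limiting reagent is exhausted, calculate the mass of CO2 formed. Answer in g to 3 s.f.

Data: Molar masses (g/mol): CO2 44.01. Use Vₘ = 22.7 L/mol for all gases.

n(C2H6) = 125.0 / 22.7 = 5.507 mol
n(O2) = 491.0 / 22.7 = 21.63 mol
n/ν for C2H6 = 5.507/2 = 2.754
n/ν for O2 = 21.63/7 = 3.090
Smallest n/ν is C2H6 → limiting reagent.
n(CO2) = (4/2) × 5.507 = 11.01 mol
mass = 11.01 × 44.01 = 484.6 g

485 g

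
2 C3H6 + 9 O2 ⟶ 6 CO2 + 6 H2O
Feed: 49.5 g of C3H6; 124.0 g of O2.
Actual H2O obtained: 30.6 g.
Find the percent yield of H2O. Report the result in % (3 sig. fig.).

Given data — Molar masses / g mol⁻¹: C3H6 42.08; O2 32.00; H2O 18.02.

65.7 %

n(C3H6) = 49.50 / 42.08 = 1.176 mol
n(O2) = 124.0 / 32.00 = 3.875 mol
n/ν → C3H6: 0.5880, O2: 0.4306; O2 is limiting.
theoretical n(H2O) = (6/9) × 3.875 = 2.583 mol → 46.55 g
% yield = 30.6 / 46.55 × 100 = 65.74 %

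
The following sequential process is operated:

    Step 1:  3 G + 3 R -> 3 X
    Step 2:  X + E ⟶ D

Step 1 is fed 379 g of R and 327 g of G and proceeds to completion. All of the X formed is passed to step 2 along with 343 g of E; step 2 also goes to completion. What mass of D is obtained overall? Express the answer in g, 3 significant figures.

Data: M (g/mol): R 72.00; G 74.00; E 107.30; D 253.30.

810 g

Step 1:
n(R) = 379.0 / 72.00 = 5.264 mol
n(G) = 327.0 / 74.00 = 4.419 mol
n/ν → R: 1.755, G: 1.473; G is limiting.
n(X) produced = (3/3) × 4.419 = 4.419 mol
Step 2:
n(X) available = 4.419 mol
n(E) = 343.0 / 107.30 = 3.197 mol
n/ν → X: 4.419, E: 3.197; E is limiting.
n(D) = (1/1) × 3.197 = 3.197 mol
mass = 3.197 × 253.30 = 809.8 g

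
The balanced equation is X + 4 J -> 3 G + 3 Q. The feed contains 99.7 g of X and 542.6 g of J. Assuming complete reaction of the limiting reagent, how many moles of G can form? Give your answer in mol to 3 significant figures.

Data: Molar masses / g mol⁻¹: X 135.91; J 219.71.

n(X) = 99.70 / 135.91 = 0.7336 mol
n(J) = 542.6 / 219.71 = 2.470 mol
n/ν → X: 0.7336, J: 0.6175; J is limiting.
n(G) = (3/4) × 2.470 = 1.853 mol

1.85 mol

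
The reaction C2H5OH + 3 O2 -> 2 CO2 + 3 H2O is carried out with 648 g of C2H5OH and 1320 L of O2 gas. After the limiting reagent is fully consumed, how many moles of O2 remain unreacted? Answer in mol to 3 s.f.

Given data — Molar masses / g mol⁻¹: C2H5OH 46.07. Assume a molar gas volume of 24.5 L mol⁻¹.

11.7 mol

n(C2H5OH) = 648.0 / 46.07 = 14.07 mol
n(O2) = 1320 / 24.5 = 53.88 mol
n/ν → C2H5OH: 14.07, O2: 17.96; C2H5OH is limiting.
O2 consumed = (3/1) × 14.07 = 42.21 mol
O2 remaining = 53.88 − 42.21 = 11.67 mol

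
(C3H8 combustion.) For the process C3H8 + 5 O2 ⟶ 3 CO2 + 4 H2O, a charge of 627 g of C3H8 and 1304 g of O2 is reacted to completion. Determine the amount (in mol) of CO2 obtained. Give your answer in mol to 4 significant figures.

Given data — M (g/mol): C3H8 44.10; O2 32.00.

24.45 mol

n(C3H8) = 627.0 / 44.10 = 14.22 mol
n(O2) = 1304 / 32.00 = 40.75 mol
n/ν → C3H8: 14.22, O2: 8.150; O2 is limiting.
n(CO2) = (3/5) × 40.75 = 24.45 mol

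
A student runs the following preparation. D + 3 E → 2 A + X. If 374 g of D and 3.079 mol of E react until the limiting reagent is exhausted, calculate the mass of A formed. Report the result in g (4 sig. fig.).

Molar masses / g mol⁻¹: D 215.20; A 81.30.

n(D) = 374.0 / 215.20 = 1.738 mol
n(E) = 3.079 mol
n/ν for D = 1.738/1 = 1.738
n/ν for E = 3.079/3 = 1.026
Smallest n/ν is E → limiting reagent.
n(A) = (2/3) × 3.079 = 2.053 mol
mass = 2.053 × 81.30 = 166.9 g

166.9 g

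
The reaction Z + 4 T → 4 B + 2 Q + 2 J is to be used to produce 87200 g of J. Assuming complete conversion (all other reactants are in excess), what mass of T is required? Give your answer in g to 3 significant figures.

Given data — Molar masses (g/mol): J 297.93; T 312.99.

183000 g

n(J) = 87200 / 297.93 = 292.7 mol
n(T) = (4/2) × 292.7 = 585.4 mol
mass = 585.4 × 312.99 = 183200 g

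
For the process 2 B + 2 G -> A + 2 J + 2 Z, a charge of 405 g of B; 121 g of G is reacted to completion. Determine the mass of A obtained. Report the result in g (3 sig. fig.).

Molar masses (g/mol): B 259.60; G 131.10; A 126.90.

n(B) = 405.0 / 259.60 = 1.560 mol
n(G) = 121.0 / 131.10 = 0.9230 mol
n/ν for B = 1.560/2 = 0.7800
n/ν for G = 0.9230/2 = 0.4615
Smallest n/ν is G → limiting reagent.
n(A) = (1/2) × 0.9230 = 0.4615 mol
mass = 0.4615 × 126.90 = 58.56 g

58.6 g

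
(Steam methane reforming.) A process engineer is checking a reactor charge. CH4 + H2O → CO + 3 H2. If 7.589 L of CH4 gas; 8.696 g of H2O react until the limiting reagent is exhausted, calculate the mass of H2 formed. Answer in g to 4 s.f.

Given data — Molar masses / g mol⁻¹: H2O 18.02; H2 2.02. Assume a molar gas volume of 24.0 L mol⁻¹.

1.916 g

n(CH4) = 7.589 / 24.0 = 0.3162 mol
n(H2O) = 8.696 / 18.02 = 0.4826 mol
n/ν for CH4 = 0.3162/1 = 0.3162
n/ν for H2O = 0.4826/1 = 0.4826
Smallest n/ν is CH4 → limiting reagent.
n(H2) = (3/1) × 0.3162 = 0.9486 mol
mass = 0.9486 × 2.02 = 1.916 g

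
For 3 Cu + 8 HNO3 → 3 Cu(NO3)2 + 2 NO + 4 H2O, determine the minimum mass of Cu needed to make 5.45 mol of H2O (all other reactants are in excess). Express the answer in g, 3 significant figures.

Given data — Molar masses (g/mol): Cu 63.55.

260 g

n(H2O) = 5.450 mol
n(Cu) = (3/4) × 5.450 = 4.088 mol
mass = 4.088 × 63.55 = 259.8 g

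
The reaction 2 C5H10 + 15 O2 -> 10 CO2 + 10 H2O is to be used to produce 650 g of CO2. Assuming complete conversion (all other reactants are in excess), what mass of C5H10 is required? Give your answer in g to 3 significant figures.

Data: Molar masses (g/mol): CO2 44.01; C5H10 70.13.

207 g

n(CO2) = 650 / 44.01 = 14.77 mol
n(C5H10) = (2/10) × 14.77 = 2.954 mol
mass = 2.954 × 70.13 = 207.2 g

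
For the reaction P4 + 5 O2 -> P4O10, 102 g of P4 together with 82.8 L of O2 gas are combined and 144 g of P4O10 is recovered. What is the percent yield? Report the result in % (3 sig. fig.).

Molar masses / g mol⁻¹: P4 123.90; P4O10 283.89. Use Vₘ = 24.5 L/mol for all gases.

n(P4) = 102.0 / 123.90 = 0.8232 mol
n(O2) = 82.80 / 24.5 = 3.380 mol
n/ν for P4 = 0.8232/1 = 0.8232
n/ν for O2 = 3.380/5 = 0.6760
Smallest n/ν is O2 → limiting reagent.
theoretical n(P4O10) = (1/5) × 3.380 = 0.6760 mol → 191.9 g
% yield = 144 / 191.9 × 100 = 75.04 %

75.0 %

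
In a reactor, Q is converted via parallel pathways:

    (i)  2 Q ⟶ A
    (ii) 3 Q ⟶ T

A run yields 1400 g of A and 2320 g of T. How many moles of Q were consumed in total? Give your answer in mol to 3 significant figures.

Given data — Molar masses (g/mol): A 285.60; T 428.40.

n(A) = 1400 / 285.60 = 4.902 mol
n(T) = 2320 / 428.40 = 5.415 mol
n(Q) via (i) = (2/1)×4.902 = 9.804 mol
n(Q) via (ii) = (3/1)×5.415 = 16.25 mol
total n(Q) = 9.804 + 16.25 = 26.05 mol

26.1 mol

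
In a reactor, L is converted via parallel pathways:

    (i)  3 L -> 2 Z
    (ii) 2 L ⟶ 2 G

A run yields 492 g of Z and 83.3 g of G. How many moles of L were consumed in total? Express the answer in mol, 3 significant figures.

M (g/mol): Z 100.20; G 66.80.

8.61 mol

n(Z) = 492 / 100.20 = 4.910 mol
n(G) = 83.3 / 66.80 = 1.247 mol
n(L) via (i) = (3/2)×4.910 = 7.365 mol
n(L) via (ii) = (2/2)×1.247 = 1.247 mol
total n(L) = 7.365 + 1.247 = 8.612 mol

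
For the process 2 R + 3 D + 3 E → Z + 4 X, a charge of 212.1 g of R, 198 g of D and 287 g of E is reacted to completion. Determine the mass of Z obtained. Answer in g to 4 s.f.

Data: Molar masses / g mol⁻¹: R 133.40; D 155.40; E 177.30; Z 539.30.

n(R) = 212.1 / 133.40 = 1.590 mol
n(D) = 198.0 / 155.40 = 1.274 mol
n(E) = 287.0 / 177.30 = 1.619 mol
n/ν → R: 0.7950, D: 0.4247, E: 0.5397; D is limiting.
n(Z) = (1/3) × 1.274 = 0.4247 mol
mass = 0.4247 × 539.30 = 229.0 g

229.0 g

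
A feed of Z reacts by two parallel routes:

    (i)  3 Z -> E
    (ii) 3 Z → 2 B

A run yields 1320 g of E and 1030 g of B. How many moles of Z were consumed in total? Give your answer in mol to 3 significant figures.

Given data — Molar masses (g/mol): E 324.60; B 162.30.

n(E) = 1320 / 324.60 = 4.067 mol
n(B) = 1030 / 162.30 = 6.346 mol
n(Z) via (i) = (3/1)×4.067 = 12.20 mol
n(Z) via (ii) = (3/2)×6.346 = 9.519 mol
total n(Z) = 12.20 + 9.519 = 21.72 mol

21.7 mol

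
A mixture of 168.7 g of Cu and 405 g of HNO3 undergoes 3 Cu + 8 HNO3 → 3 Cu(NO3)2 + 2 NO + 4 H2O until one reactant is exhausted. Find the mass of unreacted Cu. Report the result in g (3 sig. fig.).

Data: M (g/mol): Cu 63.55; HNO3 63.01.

n(Cu) = 168.7 / 63.55 = 2.655 mol
n(HNO3) = 405.0 / 63.01 = 6.428 mol
n/ν → Cu: 0.8850, HNO3: 0.8035; HNO3 is limiting.
Cu consumed = (3/8) × 6.428 = 2.411 mol
Cu remaining = 2.655 − 2.411 = 0.2440 mol
mass = 0.2440 × 63.55 = 15.51 g

15.5 g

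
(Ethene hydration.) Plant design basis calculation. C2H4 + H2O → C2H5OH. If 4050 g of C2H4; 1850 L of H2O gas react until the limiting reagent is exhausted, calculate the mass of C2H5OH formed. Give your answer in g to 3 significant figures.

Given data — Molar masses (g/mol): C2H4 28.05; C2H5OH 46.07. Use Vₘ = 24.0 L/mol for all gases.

3550 g

n(C2H4) = 4050 / 28.05 = 144.4 mol
n(H2O) = 1850 / 24.0 = 77.08 mol
n/ν → C2H4: 144.4, H2O: 77.08; H2O is limiting.
n(C2H5OH) = (1/1) × 77.08 = 77.08 mol
mass = 77.08 × 46.07 = 3551 g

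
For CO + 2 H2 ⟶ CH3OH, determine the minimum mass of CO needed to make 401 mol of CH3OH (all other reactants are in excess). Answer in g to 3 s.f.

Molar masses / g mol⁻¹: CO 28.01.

n(CH3OH) = 401.0 mol
n(CO) = (1/1) × 401.0 = 401.0 mol
mass = 401.0 × 28.01 = 11230 g

11200 g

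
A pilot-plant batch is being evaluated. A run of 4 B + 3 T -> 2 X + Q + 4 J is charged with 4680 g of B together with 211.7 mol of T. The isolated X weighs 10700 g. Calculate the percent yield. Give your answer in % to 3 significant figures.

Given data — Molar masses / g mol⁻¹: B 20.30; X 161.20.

n(B) = 4680 / 20.30 = 230.5 mol
n(T) = 211.7 mol
n/ν for B = 230.5/4 = 57.63
n/ν for T = 211.7/3 = 70.57
Smallest n/ν is B → limiting reagent.
theoretical n(X) = (2/4) × 230.5 = 115.3 mol → 18590 g
% yield = 10700 / 18590 × 100 = 57.56 %

57.6 %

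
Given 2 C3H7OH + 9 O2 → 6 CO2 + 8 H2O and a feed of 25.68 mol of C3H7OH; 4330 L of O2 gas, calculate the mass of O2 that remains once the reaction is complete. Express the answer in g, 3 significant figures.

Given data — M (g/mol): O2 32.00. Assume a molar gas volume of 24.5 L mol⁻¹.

1960 g

n(C3H7OH) = 25.68 mol
n(O2) = 4330 / 24.5 = 176.7 mol
n/ν for C3H7OH = 25.68/2 = 12.84
n/ν for O2 = 176.7/9 = 19.63
Smallest n/ν is C3H7OH → limiting reagent.
O2 consumed = (9/2) × 25.68 = 115.6 mol
O2 remaining = 176.7 − 115.6 = 61.10 mol
mass = 61.10 × 32.00 = 1955 g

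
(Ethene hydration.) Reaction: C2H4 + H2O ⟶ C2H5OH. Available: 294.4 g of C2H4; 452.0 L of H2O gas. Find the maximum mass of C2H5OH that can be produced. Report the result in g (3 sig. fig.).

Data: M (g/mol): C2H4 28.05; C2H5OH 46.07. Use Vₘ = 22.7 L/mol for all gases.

n(C2H4) = 294.4 / 28.05 = 10.50 mol
n(H2O) = 452.0 / 22.7 = 19.91 mol
n/ν for C2H4 = 10.50/1 = 10.50
n/ν for H2O = 19.91/1 = 19.91
Smallest n/ν is C2H4 → limiting reagent.
n(C2H5OH) = (1/1) × 10.50 = 10.50 mol
mass = 10.50 × 46.07 = 483.7 g

484 g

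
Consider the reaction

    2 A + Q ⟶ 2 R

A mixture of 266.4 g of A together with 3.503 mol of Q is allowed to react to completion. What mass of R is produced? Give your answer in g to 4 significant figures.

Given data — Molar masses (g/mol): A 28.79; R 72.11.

505.2 g

n(A) = 266.4 / 28.79 = 9.253 mol
n(Q) = 3.503 mol
n/ν for A = 9.253/2 = 4.627
n/ν for Q = 3.503/1 = 3.503
Smallest n/ν is Q → limiting reagent.
n(R) = (2/1) × 3.503 = 7.006 mol
mass = 7.006 × 72.11 = 505.2 g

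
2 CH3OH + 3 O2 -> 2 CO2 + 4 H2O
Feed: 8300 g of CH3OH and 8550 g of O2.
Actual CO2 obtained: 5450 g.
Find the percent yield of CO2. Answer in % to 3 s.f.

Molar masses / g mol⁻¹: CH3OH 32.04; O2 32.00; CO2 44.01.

69.5 %

n(CH3OH) = 8300 / 32.04 = 259.1 mol
n(O2) = 8550 / 32.00 = 267.2 mol
n/ν for CH3OH = 259.1/2 = 129.6
n/ν for O2 = 267.2/3 = 89.07
Smallest n/ν is O2 → limiting reagent.
theoretical n(CO2) = (2/3) × 267.2 = 178.1 mol → 7838 g
% yield = 5450 / 7838 × 100 = 69.53 %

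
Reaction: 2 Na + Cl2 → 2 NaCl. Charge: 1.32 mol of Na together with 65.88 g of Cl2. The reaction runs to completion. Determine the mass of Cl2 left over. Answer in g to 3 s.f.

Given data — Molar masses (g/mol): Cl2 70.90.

n(Na) = 1.320 mol
n(Cl2) = 65.88 / 70.90 = 0.9292 mol
n/ν for Na = 1.320/2 = 0.6600
n/ν for Cl2 = 0.9292/1 = 0.9292
Smallest n/ν is Na → limiting reagent.
Cl2 consumed = (1/2) × 1.320 = 0.6600 mol
Cl2 remaining = 0.9292 − 0.6600 = 0.2692 mol
mass = 0.2692 × 70.90 = 19.09 g

19.1 g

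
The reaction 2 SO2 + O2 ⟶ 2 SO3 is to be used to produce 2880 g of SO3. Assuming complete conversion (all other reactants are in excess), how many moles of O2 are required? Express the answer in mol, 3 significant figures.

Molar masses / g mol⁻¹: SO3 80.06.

n(SO3) = 2880 / 80.06 = 35.97 mol
n(O2) = (1/2) × 35.97 = 17.99 mol

18.0 mol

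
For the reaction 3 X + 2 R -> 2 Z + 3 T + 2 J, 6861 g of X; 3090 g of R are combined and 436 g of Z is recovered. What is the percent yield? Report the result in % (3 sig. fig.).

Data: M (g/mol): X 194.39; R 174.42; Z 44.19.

55.7 %

n(X) = 6861 / 194.39 = 35.30 mol
n(R) = 3090 / 174.42 = 17.72 mol
n/ν for X = 35.30/3 = 11.77
n/ν for R = 17.72/2 = 8.860
Smallest n/ν is R → limiting reagent.
theoretical n(Z) = (2/2) × 17.72 = 17.72 mol → 783.0 g
% yield = 436 / 783.0 × 100 = 55.68 %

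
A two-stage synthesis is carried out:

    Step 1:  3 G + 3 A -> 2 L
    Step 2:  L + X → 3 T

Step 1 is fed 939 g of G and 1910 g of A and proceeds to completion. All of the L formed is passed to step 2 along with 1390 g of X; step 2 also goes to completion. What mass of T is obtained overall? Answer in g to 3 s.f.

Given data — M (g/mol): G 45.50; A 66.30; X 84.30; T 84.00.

3470 g

Step 1:
n(G) = 939.0 / 45.50 = 20.64 mol
n(A) = 1910 / 66.30 = 28.81 mol
n/ν for G = 20.64/3 = 6.880
n/ν for A = 28.81/3 = 9.603
Smallest n/ν is G → limiting reagent.
n(L) produced = (2/3) × 20.64 = 13.76 mol
Step 2:
n(L) available = 13.76 mol
n(X) = 1390 / 84.30 = 16.49 mol
n/ν for L = 13.76/1 = 13.76
n/ν for X = 16.49/1 = 16.49
Smallest n/ν is L → limiting reagent.
n(T) = (3/1) × 13.76 = 41.28 mol
mass = 41.28 × 84.00 = 3468 g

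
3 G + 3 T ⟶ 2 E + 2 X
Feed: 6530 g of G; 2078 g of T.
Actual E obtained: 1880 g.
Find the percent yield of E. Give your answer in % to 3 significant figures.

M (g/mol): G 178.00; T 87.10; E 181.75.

65.0 %

n(G) = 6530 / 178.00 = 36.69 mol
n(T) = 2078 / 87.10 = 23.86 mol
n/ν for G = 36.69/3 = 12.23
n/ν for T = 23.86/3 = 7.953
Smallest n/ν is T → limiting reagent.
theoretical n(E) = (2/3) × 23.86 = 15.91 mol → 2892 g
% yield = 1880 / 2892 × 100 = 65.01 %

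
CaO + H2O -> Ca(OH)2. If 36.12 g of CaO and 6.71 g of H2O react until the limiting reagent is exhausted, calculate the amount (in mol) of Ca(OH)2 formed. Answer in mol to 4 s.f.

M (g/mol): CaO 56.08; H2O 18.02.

n(CaO) = 36.12 / 56.08 = 0.6441 mol
n(H2O) = 6.710 / 18.02 = 0.3724 mol
n/ν for CaO = 0.6441/1 = 0.6441
n/ν for H2O = 0.3724/1 = 0.3724
Smallest n/ν is H2O → limiting reagent.
n(Ca(OH)2) = (1/1) × 0.3724 = 0.3724 mol

0.3724 mol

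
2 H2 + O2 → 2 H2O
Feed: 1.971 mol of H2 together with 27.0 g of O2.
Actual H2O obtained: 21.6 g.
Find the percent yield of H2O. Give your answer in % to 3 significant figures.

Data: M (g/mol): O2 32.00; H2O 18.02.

71.0 %

n(H2) = 1.971 mol
n(O2) = 27.00 / 32.00 = 0.8438 mol
n/ν for H2 = 1.971/2 = 0.9855
n/ν for O2 = 0.8438/1 = 0.8438
Smallest n/ν is O2 → limiting reagent.
theoretical n(H2O) = (2/1) × 0.8438 = 1.688 mol → 30.42 g
% yield = 21.6 / 30.42 × 100 = 71.01 %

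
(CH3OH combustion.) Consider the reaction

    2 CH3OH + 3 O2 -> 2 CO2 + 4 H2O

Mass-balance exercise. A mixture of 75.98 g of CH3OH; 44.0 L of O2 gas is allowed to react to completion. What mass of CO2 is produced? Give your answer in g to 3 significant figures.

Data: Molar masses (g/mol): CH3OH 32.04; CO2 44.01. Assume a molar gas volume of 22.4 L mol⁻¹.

57.6 g

n(CH3OH) = 75.98 / 32.04 = 2.371 mol
n(O2) = 44.00 / 22.4 = 1.964 mol
n/ν → CH3OH: 1.186, O2: 0.6547; O2 is limiting.
n(CO2) = (2/3) × 1.964 = 1.309 mol
mass = 1.309 × 44.01 = 57.61 g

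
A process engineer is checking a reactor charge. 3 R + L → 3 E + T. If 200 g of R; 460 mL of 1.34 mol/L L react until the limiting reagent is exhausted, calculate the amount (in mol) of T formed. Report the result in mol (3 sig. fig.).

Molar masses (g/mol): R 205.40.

0.325 mol

n(R) = 200.0 / 205.40 = 0.9737 mol
n(L) = 1.34 × 460.0/1000 = 0.6164 mol
n/ν for R = 0.9737/3 = 0.3246
n/ν for L = 0.6164/1 = 0.6164
Smallest n/ν is R → limiting reagent.
n(T) = (1/3) × 0.9737 = 0.3246 mol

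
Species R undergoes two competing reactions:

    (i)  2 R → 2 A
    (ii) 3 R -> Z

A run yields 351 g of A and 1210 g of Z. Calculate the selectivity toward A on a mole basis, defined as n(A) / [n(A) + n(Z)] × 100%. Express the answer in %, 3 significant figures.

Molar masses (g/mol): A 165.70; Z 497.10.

46.5 %

n(A) = 351 / 165.70 = 2.118 mol
n(Z) = 1210 / 497.10 = 2.434 mol
selectivity = 2.118/(2.118+2.434) × 100 = 46.53 %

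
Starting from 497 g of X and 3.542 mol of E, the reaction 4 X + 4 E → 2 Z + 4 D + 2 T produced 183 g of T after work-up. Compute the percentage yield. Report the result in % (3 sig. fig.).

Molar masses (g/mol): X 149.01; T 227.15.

48.3 %

n(X) = 497.0 / 149.01 = 3.335 mol
n(E) = 3.542 mol
n/ν for X = 3.335/4 = 0.8338
n/ν for E = 3.542/4 = 0.8855
Smallest n/ν is X → limiting reagent.
theoretical n(T) = (2/4) × 3.335 = 1.668 mol → 378.9 g
% yield = 183 / 378.9 × 100 = 48.30 %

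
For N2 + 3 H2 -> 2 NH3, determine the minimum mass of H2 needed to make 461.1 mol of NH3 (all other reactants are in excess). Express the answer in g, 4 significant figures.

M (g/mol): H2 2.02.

1397 g

n(NH3) = 461.1 mol
n(H2) = (3/2) × 461.1 = 691.7 mol
mass = 691.7 × 2.02 = 1397 g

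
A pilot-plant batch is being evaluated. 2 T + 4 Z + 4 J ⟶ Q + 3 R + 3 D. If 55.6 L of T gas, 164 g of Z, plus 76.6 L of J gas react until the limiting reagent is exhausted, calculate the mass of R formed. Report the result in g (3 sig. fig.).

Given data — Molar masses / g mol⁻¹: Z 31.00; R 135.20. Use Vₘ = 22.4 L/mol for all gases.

347 g

n(T) = 55.60 / 22.4 = 2.482 mol
n(Z) = 164.0 / 31.00 = 5.290 mol
n(J) = 76.60 / 22.4 = 3.420 mol
n/ν for T = 2.482/2 = 1.241
n/ν for Z = 5.290/4 = 1.323
n/ν for J = 3.420/4 = 0.8550
Smallest n/ν is J → limiting reagent.
n(R) = (3/4) × 3.420 = 2.565 mol
mass = 2.565 × 135.20 = 346.8 g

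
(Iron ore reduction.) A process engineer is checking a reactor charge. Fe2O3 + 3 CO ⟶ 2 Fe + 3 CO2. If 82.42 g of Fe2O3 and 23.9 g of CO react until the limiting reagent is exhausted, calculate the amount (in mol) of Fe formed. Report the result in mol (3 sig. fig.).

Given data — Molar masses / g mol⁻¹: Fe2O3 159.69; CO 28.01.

0.569 mol

n(Fe2O3) = 82.42 / 159.69 = 0.5161 mol
n(CO) = 23.90 / 28.01 = 0.8533 mol
n/ν → Fe2O3: 0.5161, CO: 0.2844; CO is limiting.
n(Fe) = (2/3) × 0.8533 = 0.5689 mol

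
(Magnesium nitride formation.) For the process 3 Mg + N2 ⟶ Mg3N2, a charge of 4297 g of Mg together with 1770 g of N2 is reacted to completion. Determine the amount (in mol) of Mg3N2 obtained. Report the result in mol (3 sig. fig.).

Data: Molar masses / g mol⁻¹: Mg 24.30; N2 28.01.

n(Mg) = 4297 / 24.30 = 176.8 mol
n(N2) = 1770 / 28.01 = 63.19 mol
n/ν for Mg = 176.8/3 = 58.93
n/ν for N2 = 63.19/1 = 63.19
Smallest n/ν is Mg → limiting reagent.
n(Mg3N2) = (1/3) × 176.8 = 58.93 mol

58.9 mol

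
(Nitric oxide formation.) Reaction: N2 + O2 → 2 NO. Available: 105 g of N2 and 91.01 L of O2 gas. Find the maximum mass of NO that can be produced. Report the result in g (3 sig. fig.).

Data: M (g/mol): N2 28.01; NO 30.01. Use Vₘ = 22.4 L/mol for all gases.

n(N2) = 105.0 / 28.01 = 3.749 mol
n(O2) = 91.01 / 22.4 = 4.063 mol
n/ν → N2: 3.749, O2: 4.063; N2 is limiting.
n(NO) = (2/1) × 3.749 = 7.498 mol
mass = 7.498 × 30.01 = 225.0 g

225 g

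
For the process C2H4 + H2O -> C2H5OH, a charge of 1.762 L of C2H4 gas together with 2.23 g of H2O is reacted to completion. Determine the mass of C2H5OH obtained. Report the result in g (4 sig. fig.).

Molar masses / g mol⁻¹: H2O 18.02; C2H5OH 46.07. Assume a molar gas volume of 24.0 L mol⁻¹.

3.382 g

n(C2H4) = 1.762 / 24.0 = 0.07342 mol
n(H2O) = 2.230 / 18.02 = 0.1238 mol
n/ν for C2H4 = 0.07342/1 = 0.07342
n/ν for H2O = 0.1238/1 = 0.1238
Smallest n/ν is C2H4 → limiting reagent.
n(C2H5OH) = (1/1) × 0.07342 = 0.07342 mol
mass = 0.07342 × 46.07 = 3.382 g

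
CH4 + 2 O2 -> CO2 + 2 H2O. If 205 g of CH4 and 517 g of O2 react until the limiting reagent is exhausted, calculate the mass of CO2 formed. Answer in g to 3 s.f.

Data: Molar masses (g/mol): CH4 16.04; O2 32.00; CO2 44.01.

n(CH4) = 205.0 / 16.04 = 12.78 mol
n(O2) = 517.0 / 32.00 = 16.16 mol
n/ν → CH4: 12.78, O2: 8.080; O2 is limiting.
n(CO2) = (1/2) × 16.16 = 8.080 mol
mass = 8.080 × 44.01 = 355.6 g

356 g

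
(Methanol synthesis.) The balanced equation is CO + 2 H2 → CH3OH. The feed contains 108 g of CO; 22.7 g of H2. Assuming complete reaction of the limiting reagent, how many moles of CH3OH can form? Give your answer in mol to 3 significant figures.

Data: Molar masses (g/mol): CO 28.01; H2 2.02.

n(CO) = 108.0 / 28.01 = 3.856 mol
n(H2) = 22.70 / 2.02 = 11.24 mol
n/ν for CO = 3.856/1 = 3.856
n/ν for H2 = 11.24/2 = 5.620
Smallest n/ν is CO → limiting reagent.
n(CH3OH) = (1/1) × 3.856 = 3.856 mol

3.86 mol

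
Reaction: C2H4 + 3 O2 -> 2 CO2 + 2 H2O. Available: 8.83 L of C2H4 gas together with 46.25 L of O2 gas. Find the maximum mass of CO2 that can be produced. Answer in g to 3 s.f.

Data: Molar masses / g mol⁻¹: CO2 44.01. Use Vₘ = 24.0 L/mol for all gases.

32.4 g

n(C2H4) = 8.830 / 24.0 = 0.3679 mol
n(O2) = 46.25 / 24.0 = 1.927 mol
n/ν → C2H4: 0.3679, O2: 0.6423; C2H4 is limiting.
n(CO2) = (2/1) × 0.3679 = 0.7358 mol
mass = 0.7358 × 44.01 = 32.38 g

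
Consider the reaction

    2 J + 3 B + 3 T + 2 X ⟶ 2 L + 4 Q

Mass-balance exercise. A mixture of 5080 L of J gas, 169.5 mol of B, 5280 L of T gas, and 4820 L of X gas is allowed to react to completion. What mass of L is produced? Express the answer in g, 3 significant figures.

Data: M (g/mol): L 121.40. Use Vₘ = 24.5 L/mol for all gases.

n(J) = 5080 / 24.5 = 207.3 mol
n(B) = 169.5 mol
n(T) = 5280 / 24.5 = 215.5 mol
n(X) = 4820 / 24.5 = 196.7 mol
n/ν for J = 207.3/2 = 103.7
n/ν for B = 169.5/3 = 56.50
n/ν for T = 215.5/3 = 71.83
n/ν for X = 196.7/2 = 98.35
Smallest n/ν is B → limiting reagent.
n(L) = (2/3) × 169.5 = 113.0 mol
mass = 113.0 × 121.40 = 13720 g

13700 g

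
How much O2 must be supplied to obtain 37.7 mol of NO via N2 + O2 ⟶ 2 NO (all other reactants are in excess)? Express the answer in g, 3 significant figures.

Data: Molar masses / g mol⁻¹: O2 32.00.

603 g

n(NO) = 37.70 mol
n(O2) = (1/2) × 37.70 = 18.85 mol
mass = 18.85 × 32.00 = 603.2 g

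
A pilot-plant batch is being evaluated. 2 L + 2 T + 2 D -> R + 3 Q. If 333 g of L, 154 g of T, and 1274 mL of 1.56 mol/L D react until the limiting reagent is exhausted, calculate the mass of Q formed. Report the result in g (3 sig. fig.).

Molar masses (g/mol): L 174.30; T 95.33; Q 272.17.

n(L) = 333.0 / 174.30 = 1.910 mol
n(T) = 154.0 / 95.33 = 1.615 mol
n(D) = 1.56 × 1274/1000 = 1.987 mol
n/ν for L = 1.910/2 = 0.9550
n/ν for T = 1.615/2 = 0.8075
n/ν for D = 1.987/2 = 0.9935
Smallest n/ν is T → limiting reagent.
n(Q) = (3/2) × 1.615 = 2.423 mol
mass = 2.423 × 272.17 = 659.5 g

660 g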